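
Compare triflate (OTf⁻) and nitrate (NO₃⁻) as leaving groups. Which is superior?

triflate (OTf⁻) is the better leaving group.
pKₐ(CF₃SO₃H (triflic acid)) ≈ -14 versus pKₐ(HNO₃) ≈ -1.3: triflate (OTf⁻) is the much weaker base.
Charge spread over three oxygens and a CF₃ group; the premier leaving group in synthesis.

triflate (OTf⁻)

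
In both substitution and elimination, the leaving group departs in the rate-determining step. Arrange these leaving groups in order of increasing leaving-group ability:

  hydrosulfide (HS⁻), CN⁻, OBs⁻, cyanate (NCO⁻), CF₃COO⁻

CN⁻ < hydrosulfide (HS⁻) < cyanate (NCO⁻) < CF₃COO⁻ < OBs⁻

Rank by basicity of the departing species: weakest base leaves most easily.
OBs⁻: pKₐ(p-BrC₆H₄SO₃H) ≈ -2.8
CF₃COO⁻: pKₐ(CF₃COOH) ≈ 0.2
cyanate (NCO⁻): pKₐ(HOCN) ≈ 3.5
hydrosulfide (HS⁻): pKₐ(H₂S) ≈ 7
CN⁻: pKₐ(HCN) ≈ 9.2
The question asks for worst first, so the sequence is read in increasing leaving-group ability.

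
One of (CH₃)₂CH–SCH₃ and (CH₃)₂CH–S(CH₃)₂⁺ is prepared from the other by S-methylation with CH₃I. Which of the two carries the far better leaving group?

From (CH₃)₂CH–SCH₃ the departing group would be RS⁻ (pKₐ(RSH (a thiol)) ≈ 10.5). Moderately basic; rarely leaves without activation.
From (CH₃)₂CH–S(CH₃)₂⁺ the leaving group is SR'₂ (pKₐ(R'₂SH⁺) ≈ -7). Neutral; leaves from a sulfonium salt (R–SR'₂⁺).
S-methylation with CH₃I works by allowing neutral dimethyl sulfide, rather than methanethiolate, to depart, making (CH₃)₂CH–S(CH₃)₂⁺ enormously more reactive.

(CH₃)₂CH–S(CH₃)₂⁺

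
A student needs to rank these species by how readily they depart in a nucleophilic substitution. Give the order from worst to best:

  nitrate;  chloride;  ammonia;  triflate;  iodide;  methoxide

methoxide < ammonia < nitrate < chloride < iodide < triflate

A good leaving group is a weak base: the lower the pKₐ of its conjugate acid, the more readily it departs.
triflate: pKₐ(CF₃SO₃H (triflic acid)) ≈ -14
iodide: pKₐ(HI) ≈ -10
chloride: pKₐ(HCl) ≈ -7
nitrate: pKₐ(HNO₃) ≈ -1.3
ammonia: pKₐ(NH₄⁺) ≈ 9.2
methoxide: pKₐ(CH₃OH) ≈ 15.5
Reversing gives the worst-to-best order requested.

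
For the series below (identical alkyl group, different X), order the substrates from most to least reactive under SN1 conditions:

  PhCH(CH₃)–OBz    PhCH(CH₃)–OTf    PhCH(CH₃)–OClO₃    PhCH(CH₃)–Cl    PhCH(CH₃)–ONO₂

The skeletons are identical, so relative rate is governed entirely by leaving-group ability.
Rank by basicity of the departing species: weakest base leaves most easily.
PhCH(CH₃)–OTf loses OTf⁻: pKₐ(CF₃SO₃H (triflic acid)) ≈ -14
PhCH(CH₃)–OClO₃ loses ClO₄⁻: pKₐ(HClO₄) ≈ -10
PhCH(CH₃)–Cl loses Cl⁻: pKₐ(HCl) ≈ -7
PhCH(CH₃)–ONO₂ loses NO₃⁻: pKₐ(HNO₃) ≈ -1.3
PhCH(CH₃)–OBz loses PhCOO⁻: pKₐ(C₆H₅COOH) ≈ 4.2

PhCH(CH₃)–OTf > PhCH(CH₃)–OClO₃ > PhCH(CH₃)–Cl > PhCH(CH₃)–ONO₂ > PhCH(CH₃)–OBz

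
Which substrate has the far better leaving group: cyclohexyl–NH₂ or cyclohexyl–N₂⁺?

cyclohexyl–N₂⁺

From cyclohexyl–NH₂ the departing group would be NH₂⁻ (pKₐ(NH₃) ≈ 38). Extremely strong base; never a leaving group.
From cyclohexyl–N₂⁺ the leaving group is N₂ (no meaningful conjugate acid; N₂ departs as an exceptionally stable neutral molecule).
(In practice cyclohexyl–N₂⁺ is made from cyclohexyl–NH₂ by diazotisation (NaNO₂ / HCl, 0 °C), generating a diazonium salt that expels N₂.)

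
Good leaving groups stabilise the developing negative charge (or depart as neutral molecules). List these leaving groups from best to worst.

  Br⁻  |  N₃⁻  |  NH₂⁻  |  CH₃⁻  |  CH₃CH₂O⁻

Br⁻ > N₃⁻ > CH₃CH₂O⁻ > NH₂⁻ > CH₃⁻

The more stable X⁻ (or X) is on its own — i.e. the weaker a base it is — the better a leaving group it makes.
Br⁻: pKₐ(HBr) ≈ -9
N₃⁻: pKₐ(HN₃) ≈ 4.7
CH₃CH₂O⁻: pKₐ(CH₃CH₂OH) ≈ 16
NH₂⁻: pKₐ(NH₃) ≈ 38
CH₃⁻: pKₐ(CH₄) ≈ 48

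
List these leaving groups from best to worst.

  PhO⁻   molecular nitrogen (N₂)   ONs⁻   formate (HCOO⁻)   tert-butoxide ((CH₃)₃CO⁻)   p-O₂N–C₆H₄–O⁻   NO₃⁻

molecular nitrogen (N₂) > ONs⁻ > NO₃⁻ > formate (HCOO⁻) > p-O₂N–C₆H₄–O⁻ > PhO⁻ > tert-butoxide ((CH₃)₃CO⁻)

Leaving-group ability tracks the stability of the departed species; conjugate-acid pKₐ is the usual yardstick (lower pKₐ → better LG).
molecular nitrogen (N₂): no meaningful conjugate acid; N₂ departs as an exceptionally stable neutral molecule
ONs⁻: pKₐ(p-O₂NC₆H₄SO₃H) ≈ -3.5
NO₃⁻: pKₐ(HNO₃) ≈ -1.3
formate (HCOO⁻): pKₐ(HCOOH) ≈ 3.8
p-O₂N–C₆H₄–O⁻: pKₐ(p-nitrophenol) ≈ 7.2
PhO⁻: pKₐ(C₆H₅OH (phenol)) ≈ 10
tert-butoxide ((CH₃)₃CO⁻): pKₐ(t-BuOH) ≈ 18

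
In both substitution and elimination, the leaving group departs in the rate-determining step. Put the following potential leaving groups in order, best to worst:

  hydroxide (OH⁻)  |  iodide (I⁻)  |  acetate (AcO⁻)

iodide (I⁻) > acetate (AcO⁻) > hydroxide (OH⁻)

A good leaving group is a weak base: the lower the pKₐ of its conjugate acid, the more readily it departs.
iodide (I⁻): pKₐ(HI) ≈ -10
acetate (AcO⁻): pKₐ(CH₃COOH) ≈ 4.8
hydroxide (OH⁻): pKₐ(H₂O) ≈ 15.7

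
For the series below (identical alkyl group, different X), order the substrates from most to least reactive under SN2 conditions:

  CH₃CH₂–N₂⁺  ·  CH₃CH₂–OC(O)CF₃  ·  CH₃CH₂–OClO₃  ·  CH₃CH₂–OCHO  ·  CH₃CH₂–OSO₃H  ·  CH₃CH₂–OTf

CH₃CH₂–N₂⁺ > CH₃CH₂–OTf > CH₃CH₂–OClO₃ > CH₃CH₂–OSO₃H > CH₃CH₂–OC(O)CF₃ > CH₃CH₂–OCHO

Identical carbon frameworks mean the comparison reduces to leaving-group quality.
Leaving-group ability tracks the stability of the departed species; conjugate-acid pKₐ is the usual yardstick (lower pKₐ → better LG).
CH₃CH₂–N₂⁺ loses N₂: no meaningful conjugate acid; N₂ departs as an exceptionally stable neutral molecule
CH₃CH₂–OTf loses OTf⁻: pKₐ(CF₃SO₃H (triflic acid)) ≈ -14
CH₃CH₂–OClO₃ loses ClO₄⁻: pKₐ(HClO₄) ≈ -10
CH₃CH₂–OSO₃H loses HSO₄⁻: pKₐ(H₂SO₄) ≈ -3
CH₃CH₂–OC(O)CF₃ loses CF₃COO⁻: pKₐ(CF₃COOH) ≈ 0.2
CH₃CH₂–OCHO loses HCOO⁻: pKₐ(HCOOH) ≈ 3.8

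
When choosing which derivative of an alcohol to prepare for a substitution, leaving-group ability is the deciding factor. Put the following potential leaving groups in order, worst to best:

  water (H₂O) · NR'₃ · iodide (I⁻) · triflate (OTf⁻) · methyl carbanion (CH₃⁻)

methyl carbanion (CH₃⁻) < NR'₃ < water (H₂O) < iodide (I⁻) < triflate (OTf⁻)

Leaving-group ability tracks the stability of the departed species; conjugate-acid pKₐ is the usual yardstick (lower pKₐ → better LG).
triflate (OTf⁻): pKₐ(CF₃SO₃H (triflic acid)) ≈ -14
iodide (I⁻): pKₐ(HI) ≈ -10
water (H₂O): pKₐ(H₃O⁺) ≈ -1.7 — neutral; leaves from a protonated alcohol (R–OH₂⁺)
NR'₃: pKₐ(R'₃NH⁺) ≈ 10.7 — neutral but still a fairly strong base; Hofmann-elimination LG
methyl carbanion (CH₃⁻): pKₐ(CH₄) ≈ 48 — unstabilised carbanion; the worst conceivable leaving group
Reversing gives the worst-to-best order requested.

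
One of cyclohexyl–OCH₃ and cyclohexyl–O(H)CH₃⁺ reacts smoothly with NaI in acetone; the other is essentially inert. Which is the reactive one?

cyclohexyl–O(H)CH₃⁺

From cyclohexyl–OCH₃ the departing group would be CH₃O⁻ (pKₐ(CH₃OH) ≈ 15.5). Strong base; alkoxides do not leave unassisted.
From cyclohexyl–O(H)CH₃⁺ the leaving group is R'OH (pKₐ(R'OH₂⁺) ≈ -2.4). Neutral; leaves from a protonated ether (an oxonium ion, R–O(H)R'⁺).
(In practice cyclohexyl–O(H)CH₃⁺ is made from cyclohexyl–OCH₃ by protonation with concentrated HI, allowing neutral methanol, rather than methoxide, to depart.)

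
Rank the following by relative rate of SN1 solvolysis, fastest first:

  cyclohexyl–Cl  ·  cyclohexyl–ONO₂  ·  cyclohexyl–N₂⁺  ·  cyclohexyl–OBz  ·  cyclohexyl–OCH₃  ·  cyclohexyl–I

With the same alkyl group throughout, only the leaving group differentiates the rates.
Rank by basicity of the departing species: weakest base leaves most easily.
cyclohexyl–N₂⁺ loses N₂: no meaningful conjugate acid; N₂ departs as an exceptionally stable neutral molecule
cyclohexyl–I loses I⁻: pKₐ(HI) ≈ -10
cyclohexyl–Cl loses Cl⁻: pKₐ(HCl) ≈ -7
cyclohexyl–ONO₂ loses NO₃⁻: pKₐ(HNO₃) ≈ -1.3
cyclohexyl–OBz loses PhCOO⁻: pKₐ(C₆H₅COOH) ≈ 4.2
cyclohexyl–OCH₃ loses CH₃O⁻: pKₐ(CH₃OH) ≈ 15.5

cyclohexyl–N₂⁺ > cyclohexyl–I > cyclohexyl–Cl > cyclohexyl–ONO₂ > cyclohexyl–OBz > cyclohexyl–OCH₃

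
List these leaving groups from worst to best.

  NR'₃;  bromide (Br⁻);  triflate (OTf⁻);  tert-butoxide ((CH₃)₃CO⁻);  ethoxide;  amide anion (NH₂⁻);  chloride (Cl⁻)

A good leaving group is a weak base: the lower the pKₐ of its conjugate acid, the more readily it departs.
triflate (OTf⁻): pKₐ(CF₃SO₃H (triflic acid)) ≈ -14 — charge spread over three oxygens and a CF₃ group; the premier leaving group in synthesis
bromide (Br⁻): pKₐ(HBr) ≈ -9
chloride (Cl⁻): pKₐ(HCl) ≈ -7 — moderately weak base
NR'₃: pKₐ(R'₃NH⁺) ≈ 10.7
ethoxide: pKₐ(CH₃CH₂OH) ≈ 16 — strong base; alkoxides do not leave unassisted
tert-butoxide ((CH₃)₃CO⁻): pKₐ(t-BuOH) ≈ 18 — bulky, strongly basic alkoxide
amide anion (NH₂⁻): pKₐ(NH₃) ≈ 38
Listed from poorest to best leaving group as asked.

amide anion (NH₂⁻) < tert-butoxide ((CH₃)₃CO⁻) < ethoxide < NR'₃ < chloride (Cl⁻) < bromide (Br⁻) < triflate (OTf⁻)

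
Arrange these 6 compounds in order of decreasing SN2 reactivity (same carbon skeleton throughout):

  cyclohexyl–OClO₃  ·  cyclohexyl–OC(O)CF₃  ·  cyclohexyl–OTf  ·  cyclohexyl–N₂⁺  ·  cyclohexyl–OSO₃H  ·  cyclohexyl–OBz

cyclohexyl–N₂⁺ > cyclohexyl–OTf > cyclohexyl–OClO₃ > cyclohexyl–OSO₃H > cyclohexyl–OC(O)CF₃ > cyclohexyl–OBz

Same R in every case — rank the leaving groups.
The more stable X⁻ (or X) is on its own — i.e. the weaker a base it is — the better a leaving group it makes.
cyclohexyl–N₂⁺ loses N₂: no meaningful conjugate acid; N₂ departs as an exceptionally stable neutral molecule
cyclohexyl–OTf loses OTf⁻: pKₐ(CF₃SO₃H (triflic acid)) ≈ -14
cyclohexyl–OClO₃ loses ClO₄⁻: pKₐ(HClO₄) ≈ -10
cyclohexyl–OSO₃H loses HSO₄⁻: pKₐ(H₂SO₄) ≈ -3
cyclohexyl–OC(O)CF₃ loses CF₃COO⁻: pKₐ(CF₃COOH) ≈ 0.2
cyclohexyl–OBz loses PhCOO⁻: pKₐ(C₆H₅COOH) ≈ 4.2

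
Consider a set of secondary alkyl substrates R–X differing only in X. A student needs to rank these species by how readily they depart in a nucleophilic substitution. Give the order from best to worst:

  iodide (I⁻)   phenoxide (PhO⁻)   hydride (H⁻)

iodide (I⁻) > phenoxide (PhO⁻) > hydride (H⁻)

iodide (I⁻): pKₐ(HI) ≈ -10
phenoxide (PhO⁻): pKₐ(C₆H₅OH (phenol)) ≈ 10
hydride (H⁻): pKₐ(H₂) ≈ 36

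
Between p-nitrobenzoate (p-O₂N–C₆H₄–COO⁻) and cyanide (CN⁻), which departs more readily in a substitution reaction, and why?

p-nitrobenzoate (p-O₂N–C₆H₄–COO⁻)

p-nitrobenzoate (p-O₂N–C₆H₄–COO⁻) is the better leaving group.
pKₐ(p-nitrobenzoic acid) ≈ 3.4 versus pKₐ(HCN) ≈ 9.2: p-nitrobenzoate (p-O₂N–C₆H₄–COO⁻) is the much weaker base.
Electron-withdrawing nitro group stabilises the carboxylate.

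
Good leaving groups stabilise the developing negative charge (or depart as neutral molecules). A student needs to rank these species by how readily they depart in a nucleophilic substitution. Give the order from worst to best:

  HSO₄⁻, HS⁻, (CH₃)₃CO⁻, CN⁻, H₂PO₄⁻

(CH₃)₃CO⁻ < CN⁻ < HS⁻ < H₂PO₄⁻ < HSO₄⁻

A good leaving group is a weak base: the lower the pKₐ of its conjugate acid, the more readily it departs.
HSO₄⁻: pKₐ(H₂SO₄) ≈ -3
H₂PO₄⁻: pKₐ(H₃PO₄) ≈ 2.1
HS⁻: pKₐ(H₂S) ≈ 7
CN⁻: pKₐ(HCN) ≈ 9.2
(CH₃)₃CO⁻: pKₐ(t-BuOH) ≈ 18
Listed from poorest to best leaving group as asked.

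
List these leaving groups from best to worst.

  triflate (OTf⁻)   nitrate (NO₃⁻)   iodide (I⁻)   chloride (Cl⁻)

triflate (OTf⁻): pKₐ(CF₃SO₃H (triflic acid)) ≈ -14
iodide (I⁻): pKₐ(HI) ≈ -10
chloride (Cl⁻): pKₐ(HCl) ≈ -7
nitrate (NO₃⁻): pKₐ(HNO₃) ≈ -1.3

triflate (OTf⁻) > iodide (I⁻) > chloride (Cl⁻) > nitrate (NO₃⁻)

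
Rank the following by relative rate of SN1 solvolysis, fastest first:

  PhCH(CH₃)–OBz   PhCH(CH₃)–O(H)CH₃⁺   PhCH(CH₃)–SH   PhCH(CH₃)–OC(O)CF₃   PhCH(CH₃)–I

PhCH(CH₃)–I > PhCH(CH₃)–O(H)CH₃⁺ > PhCH(CH₃)–OC(O)CF₃ > PhCH(CH₃)–OBz > PhCH(CH₃)–SH

The skeletons are identical, so relative rate is governed entirely by leaving-group ability.
A good leaving group is a weak base: the lower the pKₐ of its conjugate acid, the more readily it departs.
PhCH(CH₃)–I loses I⁻: pKₐ(HI) ≈ -10
PhCH(CH₃)–O(H)CH₃⁺ loses R'OH: pKₐ(R'OH₂⁺) ≈ -2.4
PhCH(CH₃)–OC(O)CF₃ loses CF₃COO⁻: pKₐ(CF₃COOH) ≈ 0.2
PhCH(CH₃)–OBz loses PhCOO⁻: pKₐ(C₆H₅COOH) ≈ 4.2
PhCH(CH₃)–SH loses HS⁻: pKₐ(H₂S) ≈ 7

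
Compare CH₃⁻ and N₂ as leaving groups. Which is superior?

N₂

N₂ is the better leaving group.
N₂ is the ultimate leaving group — it departs as an exceptionally stable neutral molecule, whereas CH₃⁻ (pKₐ(CH₄) ≈ 48) is far more basic.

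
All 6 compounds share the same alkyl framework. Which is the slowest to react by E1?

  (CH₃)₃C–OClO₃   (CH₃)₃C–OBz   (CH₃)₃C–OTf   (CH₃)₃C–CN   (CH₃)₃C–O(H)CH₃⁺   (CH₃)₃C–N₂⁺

Identical carbon frameworks mean the comparison reduces to leaving-group quality.
The more stable X⁻ (or X) is on its own — i.e. the weaker a base it is — the better a leaving group it makes.
(CH₃)₃C–N₂⁺ loses N₂: no meaningful conjugate acid; N₂ departs as an exceptionally stable neutral molecule
(CH₃)₃C–OTf loses OTf⁻: pKₐ(CF₃SO₃H (triflic acid)) ≈ -14
(CH₃)₃C–OClO₃ loses ClO₄⁻: pKₐ(HClO₄) ≈ -10
(CH₃)₃C–O(H)CH₃⁺ loses R'OH: pKₐ(R'OH₂⁺) ≈ -2.4
(CH₃)₃C–OBz loses PhCOO⁻: pKₐ(C₆H₅COOH) ≈ 4.2
(CH₃)₃C–CN loses CN⁻: pKₐ(HCN) ≈ 9.2

(CH₃)₃C–CN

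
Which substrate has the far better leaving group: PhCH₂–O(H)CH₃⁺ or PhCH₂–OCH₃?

PhCH₂–O(H)CH₃⁺

From PhCH₂–OCH₃ the departing group would be CH₃O⁻ (pKₐ(CH₃OH) ≈ 15.5). Strong base; alkoxides do not leave unassisted.
From PhCH₂–O(H)CH₃⁺ the leaving group is R'OH (pKₐ(R'OH₂⁺) ≈ -2.4). Neutral; leaves from a protonated ether (an oxonium ion, R–O(H)R'⁺).
(In practice PhCH₂–O(H)CH₃⁺ is made from PhCH₂–OCH₃ by protonation with concentrated HI, allowing neutral methanol, rather than methoxide, to depart.)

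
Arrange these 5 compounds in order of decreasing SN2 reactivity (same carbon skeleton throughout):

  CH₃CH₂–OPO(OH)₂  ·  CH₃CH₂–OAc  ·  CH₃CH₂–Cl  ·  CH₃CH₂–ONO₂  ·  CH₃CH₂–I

CH₃CH₂–I > CH₃CH₂–Cl > CH₃CH₂–ONO₂ > CH₃CH₂–OPO(OH)₂ > CH₃CH₂–OAc

Identical carbon frameworks mean the comparison reduces to leaving-group quality.
Leaving-group ability tracks the stability of the departed species; conjugate-acid pKₐ is the usual yardstick (lower pKₐ → better LG).
CH₃CH₂–I loses I⁻: pKₐ(HI) ≈ -10
CH₃CH₂–Cl loses Cl⁻: pKₐ(HCl) ≈ -7
CH₃CH₂–ONO₂ loses NO₃⁻: pKₐ(HNO₃) ≈ -1.3
CH₃CH₂–OPO(OH)₂ loses H₂PO₄⁻: pKₐ(H₃PO₄) ≈ 2.1
CH₃CH₂–OAc loses AcO⁻: pKₐ(CH₃COOH) ≈ 4.8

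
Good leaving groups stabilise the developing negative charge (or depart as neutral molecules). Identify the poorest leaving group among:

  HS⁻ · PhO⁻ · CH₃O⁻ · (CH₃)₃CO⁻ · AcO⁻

Rank by basicity of the departing species: weakest base leaves most easily.
AcO⁻: pKₐ(CH₃COOH) ≈ 4.8
HS⁻: pKₐ(H₂S) ≈ 7
PhO⁻: pKₐ(C₆H₅OH (phenol)) ≈ 10
CH₃O⁻: pKₐ(CH₃OH) ≈ 15.5
(CH₃)₃CO⁻: pKₐ(t-BuOH) ≈ 18

(CH₃)₃CO⁻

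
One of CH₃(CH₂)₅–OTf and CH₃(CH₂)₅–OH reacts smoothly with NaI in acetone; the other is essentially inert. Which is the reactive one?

CH₃(CH₂)₅–OTf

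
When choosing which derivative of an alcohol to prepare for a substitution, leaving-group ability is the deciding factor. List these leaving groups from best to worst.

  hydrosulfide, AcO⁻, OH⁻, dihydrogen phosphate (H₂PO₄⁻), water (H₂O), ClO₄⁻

ClO₄⁻ > water (H₂O) > dihydrogen phosphate (H₂PO₄⁻) > AcO⁻ > hydrosulfide > OH⁻

Rank by basicity of the departing species: weakest base leaves most easily.
ClO₄⁻: pKₐ(HClO₄) ≈ -10
water (H₂O): pKₐ(H₃O⁺) ≈ -1.7
dihydrogen phosphate (H₂PO₄⁻): pKₐ(H₃PO₄) ≈ 2.1
AcO⁻: pKₐ(CH₃COOH) ≈ 4.8
hydrosulfide: pKₐ(H₂S) ≈ 7
OH⁻: pKₐ(H₂O) ≈ 15.7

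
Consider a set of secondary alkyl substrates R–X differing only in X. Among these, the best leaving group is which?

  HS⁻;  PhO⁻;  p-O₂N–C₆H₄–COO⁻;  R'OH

R'OH

A good leaving group is a weak base: the lower the pKₐ of its conjugate acid, the more readily it departs.
R'OH: pKₐ(R'OH₂⁺) ≈ -2.4
p-O₂N–C₆H₄–COO⁻: pKₐ(p-nitrobenzoic acid) ≈ 3.4
HS⁻: pKₐ(H₂S) ≈ 7
PhO⁻: pKₐ(C₆H₅OH (phenol)) ≈ 10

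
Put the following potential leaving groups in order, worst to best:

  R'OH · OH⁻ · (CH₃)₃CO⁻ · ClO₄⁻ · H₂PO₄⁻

(CH₃)₃CO⁻ < OH⁻ < H₂PO₄⁻ < R'OH < ClO₄⁻

A good leaving group is a weak base: the lower the pKₐ of its conjugate acid, the more readily it departs.
ClO₄⁻: pKₐ(HClO₄) ≈ -10
R'OH: pKₐ(R'OH₂⁺) ≈ -2.4
H₂PO₄⁻: pKₐ(H₃PO₄) ≈ 2.1 — moderate base; biological leaving group after further activation
OH⁻: pKₐ(H₂O) ≈ 15.7 — strong base; essentially never leaves without prior activation
(CH₃)₃CO⁻: pKₐ(t-BuOH) ≈ 18
The question asks for worst first, so the sequence is read in increasing leaving-group ability.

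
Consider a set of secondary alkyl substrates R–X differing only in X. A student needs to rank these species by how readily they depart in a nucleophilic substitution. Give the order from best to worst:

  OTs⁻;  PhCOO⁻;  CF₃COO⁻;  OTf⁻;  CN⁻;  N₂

N₂: no meaningful conjugate acid; N₂ departs as an exceptionally stable neutral molecule
OTf⁻: pKₐ(CF₃SO₃H (triflic acid)) ≈ -14 — charge spread over three oxygens and a CF₃ group; the premier leaving group in synthesis
OTs⁻: pKₐ(p-CH₃C₆H₄SO₃H (TsOH)) ≈ -2.8 — resonance-delocalised arenesulfonate
CF₃COO⁻: pKₐ(CF₃COOH) ≈ 0.2 — strongly electron-withdrawing CF₃ stabilises the carboxylate
PhCOO⁻: pKₐ(C₆H₅COOH) ≈ 4.2 — aryl carboxylate
CN⁻: pKₐ(HCN) ≈ 9.2 — sp carbon stabilises the charge somewhat, but still a poor LG

N₂ > OTf⁻ > OTs⁻ > CF₃COO⁻ > PhCOO⁻ > CN⁻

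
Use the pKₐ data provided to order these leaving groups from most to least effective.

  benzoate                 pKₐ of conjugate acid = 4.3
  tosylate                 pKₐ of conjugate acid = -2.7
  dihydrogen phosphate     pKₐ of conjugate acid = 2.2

Lower conjugate-acid pKₐ ⇒ weaker base ⇒ better leaving group.
Sorting by the given values: tosylate (-2.7), dihydrogen phosphate (2.2), benzoate (4.3).

tosylate > dihydrogen phosphate > benzoate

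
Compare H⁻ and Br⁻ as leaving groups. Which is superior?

Br⁻

Br⁻ is the better leaving group.
pKₐ(HBr) ≈ -9 versus pKₐ(H₂) ≈ 36: Br⁻ is the much weaker base.
Weak base; good leaving group.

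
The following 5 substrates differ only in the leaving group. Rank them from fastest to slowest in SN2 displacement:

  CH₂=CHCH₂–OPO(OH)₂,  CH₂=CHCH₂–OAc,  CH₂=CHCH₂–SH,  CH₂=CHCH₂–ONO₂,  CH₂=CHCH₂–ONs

CH₂=CHCH₂–ONs > CH₂=CHCH₂–ONO₂ > CH₂=CHCH₂–OPO(OH)₂ > CH₂=CHCH₂–OAc > CH₂=CHCH₂–SH

Identical carbon frameworks mean the comparison reduces to leaving-group quality.
A good leaving group is a weak base: the lower the pKₐ of its conjugate acid, the more readily it departs.
CH₂=CHCH₂–ONs loses ONs⁻: pKₐ(p-O₂NC₆H₄SO₃H) ≈ -3.5
CH₂=CHCH₂–ONO₂ loses NO₃⁻: pKₐ(HNO₃) ≈ -1.3
CH₂=CHCH₂–OPO(OH)₂ loses H₂PO₄⁻: pKₐ(H₃PO₄) ≈ 2.1
CH₂=CHCH₂–OAc loses AcO⁻: pKₐ(CH₃COOH) ≈ 4.8
CH₂=CHCH₂–SH loses HS⁻: pKₐ(H₂S) ≈ 7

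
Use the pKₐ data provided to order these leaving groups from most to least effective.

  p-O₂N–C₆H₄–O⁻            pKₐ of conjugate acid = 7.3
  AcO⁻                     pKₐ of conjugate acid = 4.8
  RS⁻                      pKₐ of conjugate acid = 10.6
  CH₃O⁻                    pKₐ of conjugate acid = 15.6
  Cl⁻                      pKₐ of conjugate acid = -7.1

Cl⁻ > AcO⁻ > p-O₂N–C₆H₄–O⁻ > RS⁻ > CH₃O⁻

Lower conjugate-acid pKₐ ⇒ weaker base ⇒ better leaving group.
Sorting by the given values: Cl⁻ (-7.1), AcO⁻ (4.8), p-O₂N–C₆H₄–O⁻ (7.3), RS⁻ (10.6), CH₃O⁻ (15.6).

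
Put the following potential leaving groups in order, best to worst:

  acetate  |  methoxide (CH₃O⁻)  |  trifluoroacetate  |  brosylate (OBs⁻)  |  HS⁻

Leaving-group ability tracks the stability of the departed species; conjugate-acid pKₐ is the usual yardstick (lower pKₐ → better LG).
brosylate (OBs⁻): pKₐ(p-BrC₆H₄SO₃H) ≈ -2.8 — arenesulfonate with a p-bromo substituent
trifluoroacetate: pKₐ(CF₃COOH) ≈ 0.2 — strongly electron-withdrawing CF₃ stabilises the carboxylate
acetate: pKₐ(CH₃COOH) ≈ 4.8 — resonance-stabilised but still a weak base
HS⁻: pKₐ(H₂S) ≈ 7 — larger and more polarisable than the oxygen analogue
methoxide (CH₃O⁻): pKₐ(CH₃OH) ≈ 15.5 — strong base; alkoxides do not leave unassisted

brosylate (OBs⁻) > trifluoroacetate > acetate > HS⁻ > methoxide (CH₃O⁻)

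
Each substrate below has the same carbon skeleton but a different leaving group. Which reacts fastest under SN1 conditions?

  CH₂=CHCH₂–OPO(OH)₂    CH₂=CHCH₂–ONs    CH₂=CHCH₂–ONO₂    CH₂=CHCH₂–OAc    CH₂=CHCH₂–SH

Same R in every case — rank the leaving groups.
A good leaving group is a weak base: the lower the pKₐ of its conjugate acid, the more readily it departs.
CH₂=CHCH₂–ONs loses ONs⁻: pKₐ(p-O₂NC₆H₄SO₃H) ≈ -3.5
CH₂=CHCH₂–ONO₂ loses NO₃⁻: pKₐ(HNO₃) ≈ -1.3
CH₂=CHCH₂–OPO(OH)₂ loses H₂PO₄⁻: pKₐ(H₃PO₄) ≈ 2.1
CH₂=CHCH₂–OAc loses AcO⁻: pKₐ(CH₃COOH) ≈ 4.8
CH₂=CHCH₂–SH loses HS⁻: pKₐ(H₂S) ≈ 7

CH₂=CHCH₂–ONs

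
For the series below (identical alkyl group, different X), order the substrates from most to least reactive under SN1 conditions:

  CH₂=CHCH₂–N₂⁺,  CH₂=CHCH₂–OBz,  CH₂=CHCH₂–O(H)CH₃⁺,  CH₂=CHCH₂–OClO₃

With the same alkyl group throughout, only the leaving group differentiates the rates.
Leaving-group ability tracks the stability of the departed species; conjugate-acid pKₐ is the usual yardstick (lower pKₐ → better LG).
CH₂=CHCH₂–N₂⁺ loses N₂: no meaningful conjugate acid; N₂ departs as an exceptionally stable neutral molecule
CH₂=CHCH₂–OClO₃ loses ClO₄⁻: pKₐ(HClO₄) ≈ -10
CH₂=CHCH₂–O(H)CH₃⁺ loses R'OH: pKₐ(R'OH₂⁺) ≈ -2.4
CH₂=CHCH₂–OBz loses PhCOO⁻: pKₐ(C₆H₅COOH) ≈ 4.2

CH₂=CHCH₂–N₂⁺ > CH₂=CHCH₂–OClO₃ > CH₂=CHCH₂–O(H)CH₃⁺ > CH₂=CHCH₂–OBz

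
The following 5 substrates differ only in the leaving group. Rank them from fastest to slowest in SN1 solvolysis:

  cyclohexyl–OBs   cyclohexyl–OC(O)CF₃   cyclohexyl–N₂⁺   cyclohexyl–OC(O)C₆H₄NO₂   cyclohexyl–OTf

cyclohexyl–N₂⁺ > cyclohexyl–OTf > cyclohexyl–OBs > cyclohexyl–OC(O)CF₃ > cyclohexyl–OC(O)C₆H₄NO₂

Identical carbon frameworks mean the comparison reduces to leaving-group quality.
A good leaving group is a weak base: the lower the pKₐ of its conjugate acid, the more readily it departs.
cyclohexyl–N₂⁺ loses N₂: no meaningful conjugate acid; N₂ departs as an exceptionally stable neutral molecule
cyclohexyl–OTf loses OTf⁻: pKₐ(CF₃SO₃H (triflic acid)) ≈ -14
cyclohexyl–OBs loses OBs⁻: pKₐ(p-BrC₆H₄SO₃H) ≈ -2.8
cyclohexyl–OC(O)CF₃ loses CF₃COO⁻: pKₐ(CF₃COOH) ≈ 0.2
cyclohexyl–OC(O)C₆H₄NO₂ loses p-O₂N–C₆H₄–COO⁻: pKₐ(p-nitrobenzoic acid) ≈ 3.4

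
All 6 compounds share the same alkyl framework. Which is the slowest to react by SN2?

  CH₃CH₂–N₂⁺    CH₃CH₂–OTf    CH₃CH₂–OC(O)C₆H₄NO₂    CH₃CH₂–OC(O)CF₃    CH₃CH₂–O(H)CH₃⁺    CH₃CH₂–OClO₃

CH₃CH₂–OC(O)C₆H₄NO₂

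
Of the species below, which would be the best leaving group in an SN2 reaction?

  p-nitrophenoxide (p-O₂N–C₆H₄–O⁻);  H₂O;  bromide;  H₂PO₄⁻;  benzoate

bromide

A good leaving group is a weak base: the lower the pKₐ of its conjugate acid, the more readily it departs.
bromide: pKₐ(HBr) ≈ -9
H₂O: pKₐ(H₃O⁺) ≈ -1.7
H₂PO₄⁻: pKₐ(H₃PO₄) ≈ 2.1
benzoate: pKₐ(C₆H₅COOH) ≈ 4.2
p-nitrophenoxide (p-O₂N–C₆H₄–O⁻): pKₐ(p-nitrophenol) ≈ 7.2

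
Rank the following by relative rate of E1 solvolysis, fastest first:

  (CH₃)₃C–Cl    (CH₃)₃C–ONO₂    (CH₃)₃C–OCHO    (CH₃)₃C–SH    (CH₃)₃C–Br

With the same alkyl group throughout, only the leaving group differentiates the rates.
Rank by basicity of the departing species: weakest base leaves most easily.
(CH₃)₃C–Br loses Br⁻: pKₐ(HBr) ≈ -9
(CH₃)₃C–Cl loses Cl⁻: pKₐ(HCl) ≈ -7
(CH₃)₃C–ONO₂ loses NO₃⁻: pKₐ(HNO₃) ≈ -1.3
(CH₃)₃C–OCHO loses HCOO⁻: pKₐ(HCOOH) ≈ 3.8
(CH₃)₃C–SH loses HS⁻: pKₐ(H₂S) ≈ 7

(CH₃)₃C–Br > (CH₃)₃C–Cl > (CH₃)₃C–ONO₂ > (CH₃)₃C–OCHO > (CH₃)₃C–SH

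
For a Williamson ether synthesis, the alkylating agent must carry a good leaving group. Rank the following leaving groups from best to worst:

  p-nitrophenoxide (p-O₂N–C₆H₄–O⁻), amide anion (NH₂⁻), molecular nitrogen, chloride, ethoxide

molecular nitrogen > chloride > p-nitrophenoxide (p-O₂N–C₆H₄–O⁻) > ethoxide > amide anion (NH₂⁻)

A good leaving group is a weak base: the lower the pKₐ of its conjugate acid, the more readily it departs.
molecular nitrogen: no meaningful conjugate acid; N₂ departs as an exceptionally stable neutral molecule
chloride: pKₐ(HCl) ≈ -7 — moderately weak base
p-nitrophenoxide (p-O₂N–C₆H₄–O⁻): pKₐ(p-nitrophenol) ≈ 7.2 — nitro group delocalises the charge; the classic chromogenic LG
ethoxide: pKₐ(CH₃CH₂OH) ≈ 16
amide anion (NH₂⁻): pKₐ(NH₃) ≈ 38 — extremely strong base; never a leaving group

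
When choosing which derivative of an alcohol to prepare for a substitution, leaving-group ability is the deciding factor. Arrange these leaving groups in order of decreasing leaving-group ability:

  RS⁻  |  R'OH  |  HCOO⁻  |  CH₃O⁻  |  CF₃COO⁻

Leaving-group ability tracks the stability of the departed species; conjugate-acid pKₐ is the usual yardstick (lower pKₐ → better LG).
R'OH: pKₐ(R'OH₂⁺) ≈ -2.4
CF₃COO⁻: pKₐ(CF₃COOH) ≈ 0.2
HCOO⁻: pKₐ(HCOOH) ≈ 3.8
RS⁻: pKₐ(RSH (a thiol)) ≈ 10.5
CH₃O⁻: pKₐ(CH₃OH) ≈ 15.5

R'OH > CF₃COO⁻ > HCOO⁻ > RS⁻ > CH₃O⁻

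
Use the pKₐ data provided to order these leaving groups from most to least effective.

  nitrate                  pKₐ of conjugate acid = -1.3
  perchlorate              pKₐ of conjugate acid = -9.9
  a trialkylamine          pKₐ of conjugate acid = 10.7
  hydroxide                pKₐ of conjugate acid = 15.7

Lower conjugate-acid pKₐ ⇒ weaker base ⇒ better leaving group.
Sorting by the given values: perchlorate (-9.9), nitrate (-1.3), a trialkylamine (10.7), hydroxide (15.7).

perchlorate > nitrate > a trialkylamine > hydroxide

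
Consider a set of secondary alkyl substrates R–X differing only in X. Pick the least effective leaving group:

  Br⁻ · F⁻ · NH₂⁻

NH₂⁻

A good leaving group is a weak base: the lower the pKₐ of its conjugate acid, the more readily it departs.
Br⁻: pKₐ(HBr) ≈ -9
F⁻: pKₐ(HF) ≈ 3.2
NH₂⁻: pKₐ(NH₃) ≈ 38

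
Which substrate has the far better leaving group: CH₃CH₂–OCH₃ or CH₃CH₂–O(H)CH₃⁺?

From CH₃CH₂–OCH₃ the departing group would be CH₃O⁻ (pKₐ(CH₃OH) ≈ 15.5). Strong base; alkoxides do not leave unassisted.
From CH₃CH₂–O(H)CH₃⁺ the leaving group is R'OH (pKₐ(R'OH₂⁺) ≈ -2.4). Neutral; leaves from a protonated ether (an oxonium ion, R–O(H)R'⁺).
(In practice CH₃CH₂–O(H)CH₃⁺ is made from CH₃CH₂–OCH₃ by protonation with concentrated HI, allowing neutral methanol, rather than methoxide, to depart.)

CH₃CH₂–O(H)CH₃⁺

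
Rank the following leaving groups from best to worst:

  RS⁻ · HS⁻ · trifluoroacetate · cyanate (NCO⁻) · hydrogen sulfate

hydrogen sulfate > trifluoroacetate > cyanate (NCO⁻) > HS⁻ > RS⁻

A good leaving group is a weak base: the lower the pKₐ of its conjugate acid, the more readily it departs.
hydrogen sulfate: pKₐ(H₂SO₄) ≈ -3
trifluoroacetate: pKₐ(CF₃COOH) ≈ 0.2 — strongly electron-withdrawing CF₃ stabilises the carboxylate
cyanate (NCO⁻): pKₐ(HOCN) ≈ 3.5
HS⁻: pKₐ(H₂S) ≈ 7
RS⁻: pKₐ(RSH (a thiol)) ≈ 10.5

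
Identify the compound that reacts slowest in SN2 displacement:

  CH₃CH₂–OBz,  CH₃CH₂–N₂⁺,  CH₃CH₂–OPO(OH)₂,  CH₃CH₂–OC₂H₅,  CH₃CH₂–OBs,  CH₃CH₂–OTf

CH₃CH₂–OC₂H₅

Identical carbon frameworks mean the comparison reduces to leaving-group quality.
Rank by basicity of the departing species: weakest base leaves most easily.
CH₃CH₂–N₂⁺ loses N₂: no meaningful conjugate acid; N₂ departs as an exceptionally stable neutral molecule
CH₃CH₂–OTf loses OTf⁻: pKₐ(CF₃SO₃H (triflic acid)) ≈ -14
CH₃CH₂–OBs loses OBs⁻: pKₐ(p-BrC₆H₄SO₃H) ≈ -2.8
CH₃CH₂–OPO(OH)₂ loses H₂PO₄⁻: pKₐ(H₃PO₄) ≈ 2.1
CH₃CH₂–OBz loses PhCOO⁻: pKₐ(C₆H₅COOH) ≈ 4.2
CH₃CH₂–OC₂H₅ loses CH₃CH₂O⁻: pKₐ(CH₃CH₂OH) ≈ 16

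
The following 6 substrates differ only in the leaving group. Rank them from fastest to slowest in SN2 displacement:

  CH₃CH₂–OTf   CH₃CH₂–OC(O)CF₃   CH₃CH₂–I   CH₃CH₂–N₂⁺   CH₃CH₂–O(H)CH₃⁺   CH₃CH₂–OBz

CH₃CH₂–N₂⁺ > CH₃CH₂–OTf > CH₃CH₂–I > CH₃CH₂–O(H)CH₃⁺ > CH₃CH₂–OC(O)CF₃ > CH₃CH₂–OBz

The skeletons are identical, so relative rate is governed entirely by leaving-group ability.
Leaving-group ability tracks the stability of the departed species; conjugate-acid pKₐ is the usual yardstick (lower pKₐ → better LG).
CH₃CH₂–N₂⁺ loses N₂: no meaningful conjugate acid; N₂ departs as an exceptionally stable neutral molecule
CH₃CH₂–OTf loses OTf⁻: pKₐ(CF₃SO₃H (triflic acid)) ≈ -14
CH₃CH₂–I loses I⁻: pKₐ(HI) ≈ -10
CH₃CH₂–O(H)CH₃⁺ loses R'OH: pKₐ(R'OH₂⁺) ≈ -2.4
CH₃CH₂–OC(O)CF₃ loses CF₃COO⁻: pKₐ(CF₃COOH) ≈ 0.2
CH₃CH₂–OBz loses PhCOO⁻: pKₐ(C₆H₅COOH) ≈ 4.2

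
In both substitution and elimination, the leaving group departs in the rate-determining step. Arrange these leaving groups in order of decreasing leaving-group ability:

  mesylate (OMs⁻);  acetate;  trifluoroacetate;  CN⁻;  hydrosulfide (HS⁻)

mesylate (OMs⁻) > trifluoroacetate > acetate > hydrosulfide (HS⁻) > CN⁻

A good leaving group is a weak base: the lower the pKₐ of its conjugate acid, the more readily it departs.
mesylate (OMs⁻): pKₐ(CH₃SO₃H (MsOH)) ≈ -1.9
trifluoroacetate: pKₐ(CF₃COOH) ≈ 0.2
acetate: pKₐ(CH₃COOH) ≈ 4.8
hydrosulfide (HS⁻): pKₐ(H₂S) ≈ 7 — larger and more polarisable than the oxygen analogue
CN⁻: pKₐ(HCN) ≈ 9.2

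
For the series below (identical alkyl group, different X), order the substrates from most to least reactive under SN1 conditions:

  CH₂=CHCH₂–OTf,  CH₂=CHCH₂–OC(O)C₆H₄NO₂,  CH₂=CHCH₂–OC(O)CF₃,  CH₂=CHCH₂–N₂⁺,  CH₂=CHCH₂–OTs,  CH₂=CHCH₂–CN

CH₂=CHCH₂–N₂⁺ > CH₂=CHCH₂–OTf > CH₂=CHCH₂–OTs > CH₂=CHCH₂–OC(O)CF₃ > CH₂=CHCH₂–OC(O)C₆H₄NO₂ > CH₂=CHCH₂–CN

Identical carbon frameworks mean the comparison reduces to leaving-group quality.
Rank by basicity of the departing species: weakest base leaves most easily.
CH₂=CHCH₂–N₂⁺ loses N₂: no meaningful conjugate acid; N₂ departs as an exceptionally stable neutral molecule
CH₂=CHCH₂–OTf loses OTf⁻: pKₐ(CF₃SO₃H (triflic acid)) ≈ -14
CH₂=CHCH₂–OTs loses OTs⁻: pKₐ(p-CH₃C₆H₄SO₃H (TsOH)) ≈ -2.8
CH₂=CHCH₂–OC(O)CF₃ loses CF₃COO⁻: pKₐ(CF₃COOH) ≈ 0.2
CH₂=CHCH₂–OC(O)C₆H₄NO₂ loses p-O₂N–C₆H₄–COO⁻: pKₐ(p-nitrobenzoic acid) ≈ 3.4
CH₂=CHCH₂–CN loses CN⁻: pKₐ(HCN) ≈ 9.2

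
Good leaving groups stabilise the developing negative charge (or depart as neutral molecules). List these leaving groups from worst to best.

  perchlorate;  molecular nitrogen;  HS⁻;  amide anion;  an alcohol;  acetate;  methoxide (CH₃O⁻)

amide anion < methoxide (CH₃O⁻) < HS⁻ < acetate < an alcohol < perchlorate < molecular nitrogen

A good leaving group is a weak base: the lower the pKₐ of its conjugate acid, the more readily it departs.
molecular nitrogen: no meaningful conjugate acid; N₂ departs as an exceptionally stable neutral molecule
perchlorate: pKₐ(HClO₄) ≈ -10 — extremely weak base; rarely used for safety reasons
an alcohol: pKₐ(R'OH₂⁺) ≈ -2.4 — neutral; leaves from a protonated ether (an oxonium ion, R–O(H)R'⁺)
acetate: pKₐ(CH₃COOH) ≈ 4.8
HS⁻: pKₐ(H₂S) ≈ 7
methoxide (CH₃O⁻): pKₐ(CH₃OH) ≈ 15.5 — strong base; alkoxides do not leave unassisted
amide anion: pKₐ(NH₃) ≈ 38
Listed from poorest to best leaving group as asked.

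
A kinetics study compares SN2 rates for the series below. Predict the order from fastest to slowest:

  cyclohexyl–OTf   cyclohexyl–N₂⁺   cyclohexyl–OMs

The skeletons are identical, so relative rate is governed entirely by leaving-group ability.
A good leaving group is a weak base: the lower the pKₐ of its conjugate acid, the more readily it departs.
cyclohexyl–N₂⁺ loses N₂: no meaningful conjugate acid; N₂ departs as an exceptionally stable neutral molecule
cyclohexyl–OTf loses OTf⁻: pKₐ(CF₃SO₃H (triflic acid)) ≈ -14
cyclohexyl–OMs loses OMs⁻: pKₐ(CH₃SO₃H (MsOH)) ≈ -1.9

cyclohexyl–N₂⁺ > cyclohexyl–OTf > cyclohexyl–OMs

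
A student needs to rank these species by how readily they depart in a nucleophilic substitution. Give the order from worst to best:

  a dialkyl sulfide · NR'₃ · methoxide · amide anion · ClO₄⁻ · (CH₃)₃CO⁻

ClO₄⁻: pKₐ(HClO₄) ≈ -10
a dialkyl sulfide: pKₐ(R'₂SH⁺) ≈ -7
NR'₃: pKₐ(R'₃NH⁺) ≈ 10.7
methoxide: pKₐ(CH₃OH) ≈ 15.5
(CH₃)₃CO⁻: pKₐ(t-BuOH) ≈ 18
amide anion: pKₐ(NH₃) ≈ 38
Listed from poorest to best leaving group as asked.

amide anion < (CH₃)₃CO⁻ < methoxide < NR'₃ < a dialkyl sulfide < ClO₄⁻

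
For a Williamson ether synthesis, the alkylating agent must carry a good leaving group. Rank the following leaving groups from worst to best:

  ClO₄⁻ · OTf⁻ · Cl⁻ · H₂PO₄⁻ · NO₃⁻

A good leaving group is a weak base: the lower the pKₐ of its conjugate acid, the more readily it departs.
OTf⁻: pKₐ(CF₃SO₃H (triflic acid)) ≈ -14
ClO₄⁻: pKₐ(HClO₄) ≈ -10
Cl⁻: pKₐ(HCl) ≈ -7
NO₃⁻: pKₐ(HNO₃) ≈ -1.3
H₂PO₄⁻: pKₐ(H₃PO₄) ≈ 2.1
Listed from poorest to best leaving group as asked.

H₂PO₄⁻ < NO₃⁻ < Cl⁻ < ClO₄⁻ < OTf⁻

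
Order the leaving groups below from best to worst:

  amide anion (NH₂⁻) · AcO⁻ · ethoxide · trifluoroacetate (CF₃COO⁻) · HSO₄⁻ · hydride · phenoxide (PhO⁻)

A good leaving group is a weak base: the lower the pKₐ of its conjugate acid, the more readily it departs.
HSO₄⁻: pKₐ(H₂SO₄) ≈ -3 — conjugate base of a strong mineral acid
trifluoroacetate (CF₃COO⁻): pKₐ(CF₃COOH) ≈ 0.2
AcO⁻: pKₐ(CH₃COOH) ≈ 4.8
phenoxide (PhO⁻): pKₐ(C₆H₅OH (phenol)) ≈ 10
ethoxide: pKₐ(CH₃CH₂OH) ≈ 16 — strong base; alkoxides do not leave unassisted
hydride: pKₐ(H₂) ≈ 36
amide anion (NH₂⁻): pKₐ(NH₃) ≈ 38

HSO₄⁻ > trifluoroacetate (CF₃COO⁻) > AcO⁻ > phenoxide (PhO⁻) > ethoxide > hydride > amide anion (NH₂⁻)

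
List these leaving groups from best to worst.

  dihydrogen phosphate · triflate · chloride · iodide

triflate > iodide > chloride > dihydrogen phosphate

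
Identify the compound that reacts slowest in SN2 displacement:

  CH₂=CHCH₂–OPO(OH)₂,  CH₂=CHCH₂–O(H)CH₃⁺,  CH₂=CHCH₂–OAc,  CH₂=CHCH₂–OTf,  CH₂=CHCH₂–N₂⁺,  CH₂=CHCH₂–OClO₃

Identical carbon frameworks mean the comparison reduces to leaving-group quality.
Rank by basicity of the departing species: weakest base leaves most easily.
CH₂=CHCH₂–N₂⁺ loses N₂: no meaningful conjugate acid; N₂ departs as an exceptionally stable neutral molecule
CH₂=CHCH₂–OTf loses OTf⁻: pKₐ(CF₃SO₃H (triflic acid)) ≈ -14
CH₂=CHCH₂–OClO₃ loses ClO₄⁻: pKₐ(HClO₄) ≈ -10
CH₂=CHCH₂–O(H)CH₃⁺ loses R'OH: pKₐ(R'OH₂⁺) ≈ -2.4
CH₂=CHCH₂–OPO(OH)₂ loses H₂PO₄⁻: pKₐ(H₃PO₄) ≈ 2.1
CH₂=CHCH₂–OAc loses AcO⁻: pKₐ(CH₃COOH) ≈ 4.8

CH₂=CHCH₂–OAc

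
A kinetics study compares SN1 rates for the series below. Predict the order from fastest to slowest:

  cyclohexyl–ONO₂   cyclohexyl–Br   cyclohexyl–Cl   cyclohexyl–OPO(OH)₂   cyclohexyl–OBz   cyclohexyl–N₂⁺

With the same alkyl group throughout, only the leaving group differentiates the rates.
Leaving-group ability tracks the stability of the departed species; conjugate-acid pKₐ is the usual yardstick (lower pKₐ → better LG).
cyclohexyl–N₂⁺ loses N₂: no meaningful conjugate acid; N₂ departs as an exceptionally stable neutral molecule
cyclohexyl–Br loses Br⁻: pKₐ(HBr) ≈ -9
cyclohexyl–Cl loses Cl⁻: pKₐ(HCl) ≈ -7
cyclohexyl–ONO₂ loses NO₃⁻: pKₐ(HNO₃) ≈ -1.3
cyclohexyl–OPO(OH)₂ loses H₂PO₄⁻: pKₐ(H₃PO₄) ≈ 2.1
cyclohexyl–OBz loses PhCOO⁻: pKₐ(C₆H₅COOH) ≈ 4.2

cyclohexyl–N₂⁺ > cyclohexyl–Br > cyclohexyl–Cl > cyclohexyl–ONO₂ > cyclohexyl–OPO(OH)₂ > cyclohexyl–OBz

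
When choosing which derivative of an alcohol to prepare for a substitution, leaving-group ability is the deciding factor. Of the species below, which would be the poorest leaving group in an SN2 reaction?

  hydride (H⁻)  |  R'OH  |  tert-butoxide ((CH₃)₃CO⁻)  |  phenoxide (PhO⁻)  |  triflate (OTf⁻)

hydride (H⁻)

Rank by basicity of the departing species: weakest base leaves most easily.
triflate (OTf⁻): pKₐ(CF₃SO₃H (triflic acid)) ≈ -14
R'OH: pKₐ(R'OH₂⁺) ≈ -2.4
phenoxide (PhO⁻): pKₐ(C₆H₅OH (phenol)) ≈ 10
tert-butoxide ((CH₃)₃CO⁻): pKₐ(t-BuOH) ≈ 18
hydride (H⁻): pKₐ(H₂) ≈ 36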